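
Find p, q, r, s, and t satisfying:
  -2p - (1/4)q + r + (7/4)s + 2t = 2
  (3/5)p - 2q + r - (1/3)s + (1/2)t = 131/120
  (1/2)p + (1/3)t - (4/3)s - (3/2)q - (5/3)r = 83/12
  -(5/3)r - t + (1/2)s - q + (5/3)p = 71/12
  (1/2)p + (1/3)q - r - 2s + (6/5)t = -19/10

p = -2, q = -3, r = -3, s = 1, t = -3/4

Row-reduce the augmented matrix:
R1 ← R1 / (-2).
R2 ← R2 − 3/5·R1.
R3 ← R3 − 1/2·R1.
R4 ← R4 − 5/3·R1.
R5 ← R5 − 1/2·R1.
R2 ← R2 / (-83/40).
R1 ← R1 − 1/8·R2.
R3 ← R3 + 25/16·R2.
R4 ← R4 + 29/24·R2.
R5 ← R5 − 13/48·R2.
R3 ← R3 / (-1193/498).
R1 ← R1 + 35/83·R3.
R2 ← R2 + 52/83·R3.
R4 ← R4 + 132/83·R3.
R5 ← R5 + 289/498·R3.
R4 ← R4 / (54485/21474).
R1 ← R1 + 2435/3579·R4.
R2 ← R2 − 643/3579·R4.
R3 ← R3 − 518/1193·R4.
R5 ← R5 + 27605/21474·R4.
R5 ← R5 / (202019/108970).
R1 ← R1 + 10118/10897·R5.
R2 ← R2 + 29043/54485·R5.
R3 ← R3 + 653/108970·R5.
R4 ← R4 − 489/54485·R5.
Reading off the reduced rows gives p = -2, q = -3, r = -3, s = 1, t = -3/4.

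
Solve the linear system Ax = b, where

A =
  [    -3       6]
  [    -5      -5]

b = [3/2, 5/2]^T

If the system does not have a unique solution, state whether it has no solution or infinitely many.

Row-reduce the augmented matrix:
R1 ← R1 / (-3).
R2 ← R2 + 5·R1.
R2 ← R2 / (-15).
R1 ← R1 + 2·R2.
Reading off the reduced rows gives x_1 = -1/2, x_2 = 0.

x_1 = -1/2, x_2 = 0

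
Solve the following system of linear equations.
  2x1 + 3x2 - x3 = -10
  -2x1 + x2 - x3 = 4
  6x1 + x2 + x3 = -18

infinitely many solutions

Row-reduce:
R1 ← R1 / (2).
R2 ← R2 + 2·R1.
R3 ← R3 − 6·R1.
R2 ← R2 / (4).
R1 ← R1 − 3/2·R2.
R3 ← R3 + 8·R2.
Rank is 2 with 3 unknowns, leaving x3 free.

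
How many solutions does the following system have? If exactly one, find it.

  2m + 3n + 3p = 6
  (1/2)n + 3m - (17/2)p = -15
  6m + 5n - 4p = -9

no solution

Row-reduce:
R1 ← R1 / (2).
R2 ← R2 − 3·R1.
R3 ← R3 − 6·R1.
R2 ← R2 / (-4).
R1 ← R1 − 3/2·R2.
R3 ← R3 + 4·R2.
Row 3 reduces to 0 = -3, a contradiction. The system is inconsistent.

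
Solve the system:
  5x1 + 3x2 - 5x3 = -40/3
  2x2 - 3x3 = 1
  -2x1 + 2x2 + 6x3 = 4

x1 = -3, x2 = 0, x3 = -1/3

Row-reduce the augmented matrix:
R1 ← R1 / (5).
R3 ← R3 + 2·R1.
R2 ← R2 / (2).
R1 ← R1 − 3/5·R2.
R3 ← R3 − 16/5·R2.
R3 ← R3 / (44/5).
R1 ← R1 + 1/10·R3.
R2 ← R2 + 3/2·R3.
Reading off the reduced rows gives x1 = -3, x2 = 0, x3 = -1/3.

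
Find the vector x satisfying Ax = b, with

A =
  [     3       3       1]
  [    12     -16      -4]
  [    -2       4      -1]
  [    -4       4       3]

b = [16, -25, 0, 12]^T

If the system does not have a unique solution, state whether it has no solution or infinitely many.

no solution

Row-reduce:
R1 ← R1 / (3).
R2 ← R2 − 12·R1.
R3 ← R3 + 2·R1.
R4 ← R4 + 4·R1.
R2 ← R2 / (-28).
R1 ← R1 − 1·R2.
R3 ← R3 − 6·R2.
R4 ← R4 − 8·R2.
R3 ← R3 / (-43/21).
R1 ← R1 − 1/21·R3.
R2 ← R2 − 2/7·R3.
R4 ← R4 − 43/21·R3.
Row 4 reduces to 0 = -1/2, a contradiction. The system is inconsistent.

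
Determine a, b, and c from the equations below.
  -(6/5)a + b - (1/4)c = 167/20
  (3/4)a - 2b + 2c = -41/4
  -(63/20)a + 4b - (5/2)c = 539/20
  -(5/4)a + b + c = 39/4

a = -3, b = 5, c = 1

Row-reduce the augmented matrix:
R1 ← R1 / (-6/5).
R2 ← R2 − 3/4·R1.
R3 ← R3 + 63/20·R1.
R4 ← R4 + 5/4·R1.
R2 ← R2 / (-11/8).
R1 ← R1 + 5/6·R2.
R3 ← R3 − 11/8·R2.
R4 ← R4 + 1/24·R2.
Swap R3 and R4.
R3 ← R3 / (53/44).
R1 ← R1 + 10/11·R3.
R2 ← R2 + 59/44·R3.
R4 reduces to 0 = 0, so the extra equation is consistent.
Reading off the reduced rows gives a = -3, b = 5, c = 1.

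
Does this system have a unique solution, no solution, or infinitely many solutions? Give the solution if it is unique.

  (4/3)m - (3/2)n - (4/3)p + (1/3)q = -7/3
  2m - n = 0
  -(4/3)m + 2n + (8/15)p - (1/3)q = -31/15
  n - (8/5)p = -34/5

no solution

Row-reduce:
R1 ← R1 / (4/3).
R2 ← R2 − 2·R1.
R3 ← R3 + 4/3·R1.
R2 ← R2 / (5/4).
R1 ← R1 + 9/8·R2.
R3 ← R3 − 1/2·R2.
R4 ← R4 − 1·R2.
R3 ← R3 / (-8/5).
R1 ← R1 − 4/5·R3.
R2 ← R2 − 8/5·R3.
R4 ← R4 + 16/5·R3.
Row 4 reduces to 0 = 2, a contradiction. The system is inconsistent.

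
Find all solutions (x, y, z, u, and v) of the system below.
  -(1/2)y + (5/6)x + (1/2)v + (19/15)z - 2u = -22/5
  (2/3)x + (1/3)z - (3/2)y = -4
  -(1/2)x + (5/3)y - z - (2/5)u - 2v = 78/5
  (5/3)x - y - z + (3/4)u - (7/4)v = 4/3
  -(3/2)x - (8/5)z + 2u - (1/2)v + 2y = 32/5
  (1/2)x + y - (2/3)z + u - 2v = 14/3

Row-reduce:
R1 ← R1 / (5/6).
R2 ← R2 − 2/3·R1.
R3 ← R3 + 1/2·R1.
R4 ← R4 − 5/3·R1.
R5 ← R5 + 3/2·R1.
R6 ← R6 − 1/2·R1.
R2 ← R2 / (-11/10).
R1 ← R1 + 3/5·R2.
R3 ← R3 − 41/30·R2.
R5 ← R5 − 11/10·R2.
R6 ← R6 − 13/10·R2.
R3 ← R3 / (-179/165).
R1 ← R1 − 104/55·R3.
R2 ← R2 − 34/55·R3.
R4 ← R4 + 53/15·R3.
R6 ← R6 + 368/165·R3.
R4 ← R4 / (37447/10740).
R1 ← R1 + 2324/895·R4.
R2 ← R2 + 1104/895·R4.
R3 ← R3 + 64/179·R4.
R6 ← R6 − 8843/2685·R4.
Swap R5 and R6.
R5 ← R5 / (-181051/74894).
R1 ← R1 − 10101/37447·R5.
R2 ← R2 − 25101/37447·R5.
R3 ← R3 − 185505/74894·R5.
R4 ← R4 − 47315/37447·R5.
Row 6 reduces to 0 = -2, a contradiction. The system is inconsistent.

no solution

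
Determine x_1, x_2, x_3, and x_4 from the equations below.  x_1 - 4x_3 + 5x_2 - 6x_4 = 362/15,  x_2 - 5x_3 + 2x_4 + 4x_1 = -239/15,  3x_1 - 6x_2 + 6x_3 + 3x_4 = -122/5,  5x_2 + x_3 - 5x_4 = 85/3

x_1 = -2, x_2 = 8/3, x_3 = 1, x_4 = -14/5

Row-reduce the augmented matrix:
R2 ← R2 − 4·R1.
R3 ← R3 − 3·R1.
R2 ← R2 / (-19).
R1 ← R1 − 5·R2.
R3 ← R3 + 21·R2.
R4 ← R4 − 5·R2.
R3 ← R3 / (111/19).
R1 ← R1 + 21/19·R3.
R2 ← R2 + 11/19·R3.
R4 ← R4 − 74/19·R3.
R4 ← R4 / (7).
R1 ← R1 + 23/37·R4.
R2 ← R2 + 79/37·R4.
R3 ← R3 + 49/37·R4.
Reading off the reduced rows gives x_1 = -2, x_2 = 8/3, x_3 = 1, x_4 = -14/5.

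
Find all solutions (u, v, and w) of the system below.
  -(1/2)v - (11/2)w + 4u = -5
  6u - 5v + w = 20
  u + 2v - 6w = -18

no solution

Row-reduce:
R1 ← R1 / (4).
R2 ← R2 − 6·R1.
R3 ← R3 − 1·R1.
R2 ← R2 / (-17/4).
R1 ← R1 + 1/8·R2.
R3 ← R3 − 17/8·R2.
Row 3 reduces to 0 = -3, a contradiction. The system is inconsistent.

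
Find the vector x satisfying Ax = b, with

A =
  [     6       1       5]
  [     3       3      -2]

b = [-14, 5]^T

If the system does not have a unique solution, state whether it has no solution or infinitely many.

infinitely many solutions

Row-reduce:
R1 ← R1 / (6).
R2 ← R2 − 3·R1.
R2 ← R2 / (5/2).
R1 ← R1 − 1/6·R2.
Rank is 2 with 3 unknowns, leaving x_3 free.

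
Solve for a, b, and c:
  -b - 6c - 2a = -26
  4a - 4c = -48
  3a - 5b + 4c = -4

a = -6, b = 2, c = 6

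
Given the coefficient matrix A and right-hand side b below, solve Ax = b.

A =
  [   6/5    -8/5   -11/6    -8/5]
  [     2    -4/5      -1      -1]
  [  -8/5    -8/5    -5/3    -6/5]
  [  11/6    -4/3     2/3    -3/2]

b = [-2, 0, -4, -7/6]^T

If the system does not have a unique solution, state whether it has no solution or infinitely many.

infinitely many solutions

Row-reduce:
R1 ← R1 / (6/5).
R2 ← R2 − 2·R1.
R3 ← R3 + 8/5·R1.
R4 ← R4 − 11/6·R1.
R2 ← R2 / (28/15).
R1 ← R1 + 4/3·R2.
R3 ← R3 + 56/15·R2.
R4 ← R4 − 10/9·R2.
Swap R3 and R4.
R3 ← R3 / (377/168).
R1 ← R1 + 5/84·R3.
R2 ← R2 − 185/168·R3.
Rank is 3 with 4 unknowns, leaving x_4 free.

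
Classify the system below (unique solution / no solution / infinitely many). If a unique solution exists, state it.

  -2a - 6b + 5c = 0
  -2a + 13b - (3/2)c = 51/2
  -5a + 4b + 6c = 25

Row-reduce:
R1 ← R1 / (-2).
R2 ← R2 + 2·R1.
R3 ← R3 + 5·R1.
R2 ← R2 / (19).
R1 ← R1 − 3·R2.
R3 ← R3 − 19·R2.
Row 3 reduces to 0 = -1/2, a contradiction. The system is inconsistent.

no solution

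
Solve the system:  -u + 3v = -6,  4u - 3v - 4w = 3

infinitely many solutions

Row-reduce:
R1 ← R1 / (-1).
R2 ← R2 − 4·R1.
R2 ← R2 / (9).
R1 ← R1 + 3·R2.
Rank is 2 with 3 unknowns, leaving w free.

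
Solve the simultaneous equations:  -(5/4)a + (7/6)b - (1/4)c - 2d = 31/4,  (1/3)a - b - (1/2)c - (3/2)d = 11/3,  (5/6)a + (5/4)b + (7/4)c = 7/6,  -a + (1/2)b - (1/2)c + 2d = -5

no solution

Row-reduce:
R1 ← R1 / (-5/4).
R2 ← R2 − 1/3·R1.
R3 ← R3 − 5/6·R1.
R4 ← R4 + 1·R1.
R2 ← R2 / (-31/45).
R1 ← R1 + 14/15·R2.
R3 ← R3 − 73/36·R2.
R4 ← R4 + 13/30·R2.
R3 ← R3 / (-21/248).
R1 ← R1 − 30/31·R3.
R2 ← R2 − 51/62·R3.
R4 ← R4 − 7/124·R3.
Row 4 reduces to 0 = 2/3, a contradiction. The system is inconsistent.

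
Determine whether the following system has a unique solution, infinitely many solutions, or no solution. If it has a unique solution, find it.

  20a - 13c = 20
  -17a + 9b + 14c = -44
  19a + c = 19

a = 1, b = -3, c = 0

Row-reduce the augmented matrix:
R1 ← R1 / (20).
R2 ← R2 + 17·R1.
R3 ← R3 − 19·R1.
R2 ← R2 / (9).
R3 ← R3 / (267/20).
R1 ← R1 + 13/20·R3.
R2 ← R2 − 59/180·R3.
Reading off the reduced rows gives a = 1, b = -3, c = 0.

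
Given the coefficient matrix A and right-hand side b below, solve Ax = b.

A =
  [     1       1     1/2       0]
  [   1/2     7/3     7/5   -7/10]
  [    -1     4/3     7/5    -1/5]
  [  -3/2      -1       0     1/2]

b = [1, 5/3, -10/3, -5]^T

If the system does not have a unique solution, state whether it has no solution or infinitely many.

infinitely many solutions

Row-reduce:
R2 ← R2 − 1/2·R1.
R3 ← R3 + 1·R1.
R4 ← R4 + 3/2·R1.
R2 ← R2 / (11/6).
R1 ← R1 − 1·R2.
R3 ← R3 − 7/3·R2.
R4 ← R4 − 1/2·R2.
R3 ← R3 / (24/55).
R1 ← R1 + 7/55·R3.
R2 ← R2 − 69/110·R3.
R4 ← R4 − 24/55·R3.
Rank is 3 with 4 unknowns, leaving x_4 free.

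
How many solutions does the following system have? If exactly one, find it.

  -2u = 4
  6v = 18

Row-reduce the augmented matrix:
R1 ← R1 / (-2).
R2 ← R2 / (6).
Reading off the reduced rows gives u = -2, v = 3.

u = -2, v = 3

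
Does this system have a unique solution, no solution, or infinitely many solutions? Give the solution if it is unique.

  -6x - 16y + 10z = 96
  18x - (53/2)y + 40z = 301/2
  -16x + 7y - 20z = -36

Row-reduce:
R1 ← R1 / (-6).
R2 ← R2 − 18·R1.
R3 ← R3 + 16·R1.
R2 ← R2 / (-149/2).
R1 ← R1 − 8/3·R2.
R3 ← R3 − 149/3·R2.
Row 3 reduces to 0 = 1/3, a contradiction. The system is inconsistent.

no solution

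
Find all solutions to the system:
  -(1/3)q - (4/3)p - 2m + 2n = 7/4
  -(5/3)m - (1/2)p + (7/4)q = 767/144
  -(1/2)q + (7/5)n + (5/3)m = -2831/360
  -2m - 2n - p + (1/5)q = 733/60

Row-reduce the augmented matrix:
R1 ← R1 / (-2).
R2 ← R2 + 5/3·R1.
R3 ← R3 − 5/3·R1.
R4 ← R4 + 2·R1.
R2 ← R2 / (-5/3).
R1 ← R1 + 1·R2.
R3 ← R3 − 46/15·R2.
R4 ← R4 + 4·R2.
R3 ← R3 / (1/75).
R1 ← R1 − 3/10·R3.
R2 ← R2 + 11/30·R3.
R4 ← R4 + 17/15·R3.
R4 ← R4 / (2467/10).
R1 ← R1 + 135/2·R4.
R2 ← R2 − 80·R4.
R3 ← R3 − 443/2·R4.
Reading off the reduced rows gives m = -7/3, n = -11/4, p = -2, q = 1/4.

m = -7/3, n = -11/4, p = -2, q = 1/4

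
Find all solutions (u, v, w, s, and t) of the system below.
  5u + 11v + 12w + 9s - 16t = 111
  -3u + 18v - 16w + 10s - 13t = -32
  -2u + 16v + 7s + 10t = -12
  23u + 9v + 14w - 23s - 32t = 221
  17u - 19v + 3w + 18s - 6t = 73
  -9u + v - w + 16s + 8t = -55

u = 4, v = 1, w = 4, s = 0, t = -2

Row-reduce the augmented matrix:
R1 ← R1 / (5).
R2 ← R2 + 3·R1.
R3 ← R3 + 2·R1.
R4 ← R4 − 23·R1.
R5 ← R5 − 17·R1.
R6 ← R6 + 9·R1.
R2 ← R2 / (123/5).
R1 ← R1 − 11/5·R2.
R3 ← R3 − 102/5·R2.
R4 ← R4 + 208/5·R2.
R5 ← R5 + 282/5·R2.
R6 ← R6 − 104/5·R2.
R3 ← R3 / (496/41).
R1 ← R1 − 392/123·R3.
R2 ← R2 + 44/123·R3.
R4 ← R4 + 6898/123·R3.
R5 ← R5 + 2377/41·R3.
R6 ← R6 − 3449/123·R3.
R4 ← R4 / (-36025/744).
R1 ← R1 − 185/186·R4.
R2 ← R2 − 209/372·R4.
R3 ← R3 + 89/496·R4.
R5 ← R5 − 6103/496·R4.
R6 ← R6 − 36025/1488·R4.
R5 ← R5 / (4713196/36025).
R1 ← R1 + 35071/7205·R5.
R2 ← R2 − 3219/3275·R5.
R3 ← R3 − 52252/36025·R5.
R4 ← R4 + 79572/36025·R5.
R6 reduces to 0 = 0, so the extra equation is consistent.
Reading off the reduced rows gives u = 4, v = 1, w = 4, s = 0, t = -2.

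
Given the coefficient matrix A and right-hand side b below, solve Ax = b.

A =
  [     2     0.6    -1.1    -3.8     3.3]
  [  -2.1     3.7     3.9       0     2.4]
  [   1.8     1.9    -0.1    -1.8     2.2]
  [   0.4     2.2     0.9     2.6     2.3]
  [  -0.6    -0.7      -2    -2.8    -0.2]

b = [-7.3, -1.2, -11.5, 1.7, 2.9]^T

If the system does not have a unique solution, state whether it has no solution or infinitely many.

x_1 = -5, x_2 = -3, x_3 = -2, x_4 = 2, x_5 = 3

Row-reduce the augmented matrix:
R1 ← R1 / (2).
R2 ← R2 + 21/10·R1.
R3 ← R3 − 9/5·R1.
R4 ← R4 − 2/5·R1.
R5 ← R5 + 3/5·R1.
R2 ← R2 / (433/100).
R1 ← R1 − 3/10·R2.
R3 ← R3 − 34/25·R2.
R4 ← R4 − 52/25·R2.
R5 ← R5 + 13/25·R2.
R3 ← R3 / (241/8660).
R1 ← R1 + 641/866·R3.
R2 ← R2 − 549/866·R3.
R4 ← R4 + 86/433·R3.
R5 ← R5 + 17323/8660·R3.
R4 ← R4 / (31068/1205).
R1 ← R1 − 18026/241·R4.
R2 ← R2 + 15996/241·R4.
R3 ← R3 − 24882/241·R4.
R5 ← R5 − 243538/1205·R4.
R5 ← R5 / (-399982/12945).
R1 ← R1 + 55579/5178·R5.
R2 ← R2 − 8488/863·R5.
R3 ← R3 + 25019/1726·R5.
R4 ← R4 + 7961/10356·R5.
Reading off the reduced rows gives x_1 = -5, x_2 = -3, x_3 = -2, x_4 = 2, x_5 = 3.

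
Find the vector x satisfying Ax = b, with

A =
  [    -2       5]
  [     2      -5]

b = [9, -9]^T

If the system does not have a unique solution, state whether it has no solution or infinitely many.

Row-reduce:
R1 ← R1 / (-2).
R2 ← R2 − 2·R1.
Rank is 1 with 2 unknowns, leaving x_2 free.

infinitely many solutions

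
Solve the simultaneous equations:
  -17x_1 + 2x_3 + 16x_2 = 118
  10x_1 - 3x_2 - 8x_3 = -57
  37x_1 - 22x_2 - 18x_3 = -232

Row-reduce:
R1 ← R1 / (-17).
R2 ← R2 − 10·R1.
R3 ← R3 − 37·R1.
R2 ← R2 / (109/17).
R1 ← R1 + 16/17·R2.
R3 ← R3 − 218/17·R2.
Rank is 2 with 3 unknowns, leaving x_3 free.

infinitely many solutions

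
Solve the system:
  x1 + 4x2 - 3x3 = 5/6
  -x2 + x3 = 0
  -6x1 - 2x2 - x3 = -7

Row-reduce the augmented matrix:
R3 ← R3 + 6·R1.
R2 ← R2 / (-1).
R1 ← R1 − 4·R2.
R3 ← R3 − 22·R2.
R3 ← R3 / (3).
R1 ← R1 − 1·R3.
R2 ← R2 + 1·R3.
Reading off the reduced rows gives x1 = 3/2, x2 = -2/3, x3 = -2/3.

x1 = 3/2, x2 = -2/3, x3 = -2/3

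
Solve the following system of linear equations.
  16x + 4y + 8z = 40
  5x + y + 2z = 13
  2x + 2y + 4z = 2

infinitely many solutions

Row-reduce:
R1 ← R1 / (16).
R2 ← R2 − 5·R1.
R3 ← R3 − 2·R1.
R2 ← R2 / (-1/4).
R1 ← R1 − 1/4·R2.
R3 ← R3 − 3/2·R2.
Rank is 2 with 3 unknowns, leaving z free.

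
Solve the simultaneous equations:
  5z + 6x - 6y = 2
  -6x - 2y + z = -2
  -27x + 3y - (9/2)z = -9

Row-reduce:
R1 ← R1 / (6).
R2 ← R2 + 6·R1.
R3 ← R3 + 27·R1.
R2 ← R2 / (-8).
R1 ← R1 + 1·R2.
R3 ← R3 + 24·R2.
Rank is 2 with 3 unknowns, leaving z free.

infinitely many solutions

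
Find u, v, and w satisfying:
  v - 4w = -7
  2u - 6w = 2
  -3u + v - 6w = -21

u = 4, v = -3, w = 1

Row-reduce the augmented matrix:
Swap R1 and R2.
R1 ← R1 / (2).
R3 ← R3 + 3·R1.
R3 ← R3 − 1·R2.
R3 ← R3 / (-11).
R1 ← R1 + 3·R3.
R2 ← R2 + 4·R3.
Reading off the reduced rows gives u = 4, v = -3, w = 1.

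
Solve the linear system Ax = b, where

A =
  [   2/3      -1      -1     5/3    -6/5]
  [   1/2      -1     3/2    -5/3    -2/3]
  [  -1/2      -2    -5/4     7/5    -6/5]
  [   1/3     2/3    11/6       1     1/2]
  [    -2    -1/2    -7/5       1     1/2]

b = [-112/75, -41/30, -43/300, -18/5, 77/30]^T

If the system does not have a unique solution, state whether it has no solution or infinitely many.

x_1 = 0, x_2 = -2/3, x_3 = -5/3, x_4 = -1, x_5 = 9/5

Row-reduce the augmented matrix:
R1 ← R1 / (2/3).
R2 ← R2 − 1/2·R1.
R3 ← R3 + 1/2·R1.
R4 ← R4 − 1/3·R1.
R5 ← R5 + 2·R1.
R2 ← R2 / (-1/4).
R1 ← R1 + 3/2·R2.
R3 ← R3 + 11/4·R2.
R4 ← R4 − 7/6·R2.
R5 ← R5 + 7/2·R2.
R3 ← R3 / (-107/4).
R1 ← R1 + 15·R3.
R2 ← R2 + 9·R3.
R4 ← R4 − 77/6·R3.
R5 ← R5 + 359/10·R3.
R4 ← R4 / (15499/4815).
R1 ← R1 − 56/107·R4.
R2 ← R2 + 31/1605·R4.
R3 ← R3 + 2084/1605·R4.
R5 ← R5 − 1173/5350·R4.
R5 ← R5 / (-155511/1549900).
R1 ← R1 + 44564/77495·R5.
R2 ← R2 − 19729/30998·R5.
R3 ← R3 − 11958/77495·R5.
R4 ← R4 + 481/30998·R5.
Reading off the reduced rows gives x_1 = 0, x_2 = -2/3, x_3 = -5/3, x_4 = -1, x_5 = 9/5.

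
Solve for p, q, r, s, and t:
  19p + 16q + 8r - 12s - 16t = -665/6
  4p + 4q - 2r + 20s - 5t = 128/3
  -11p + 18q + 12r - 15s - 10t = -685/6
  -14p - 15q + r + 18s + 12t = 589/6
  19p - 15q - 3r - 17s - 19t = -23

p = -1/2, q = -5/2, r = -7/3, s = 8/3, t = 2/3

Row-reduce the augmented matrix:
R1 ← R1 / (19).
R2 ← R2 − 4·R1.
R3 ← R3 + 11·R1.
R4 ← R4 + 14·R1.
R5 ← R5 − 19·R1.
R2 ← R2 / (12/19).
R1 ← R1 − 16/19·R2.
R3 ← R3 − 518/19·R2.
R4 ← R4 + 61/19·R2.
R5 ← R5 + 31·R2.
R3 ← R3 / (527/3).
R1 ← R1 − 16/3·R3.
R2 ← R2 + 35/6·R3.
R4 ← R4 + 71/6·R3.
R5 ← R5 + 1151/6·R3.
R4 ← R4 / (59747/1054).
R1 ← R1 + 252/527·R4.
R2 ← R2 − 2791/1054·R4.
R3 ← R3 + 2983/527·R4.
R5 ← R5 − 15625/1054·R4.
R5 ← R5 / (-1553136/59747).
R1 ← R1 + 15488/59747·R5.
R2 ← R2 + 79781/119494·R5.
R3 ← R3 + 20519/119494·R5.
R4 ← R4 + 4887/59747·R5.
Reading off the reduced rows gives p = -1/2, q = -5/2, r = -7/3, s = 8/3, t = 2/3.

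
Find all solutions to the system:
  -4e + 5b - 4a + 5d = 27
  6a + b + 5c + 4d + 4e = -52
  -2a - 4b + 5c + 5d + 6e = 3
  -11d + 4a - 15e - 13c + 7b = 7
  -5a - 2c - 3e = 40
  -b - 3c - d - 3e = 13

Row-reduce the augmented matrix:
R1 ← R1 / (-4).
R2 ← R2 − 6·R1.
R3 ← R3 + 2·R1.
R4 ← R4 − 4·R1.
R5 ← R5 + 5·R1.
R2 ← R2 / (17/2).
R1 ← R1 + 5/4·R2.
R3 ← R3 + 13/2·R2.
R4 ← R4 − 12·R2.
R5 ← R5 + 25/4·R2.
R6 ← R6 + 1·R2.
R3 ← R3 / (150/17).
R1 ← R1 − 25/34·R3.
R2 ← R2 − 10/17·R3.
R4 ← R4 + 341/17·R3.
R5 ← R5 − 57/34·R3.
R6 ← R6 + 41/17·R3.
R4 ← R4 / (86/25).
R1 ← R1 + 1/2·R4.
R2 ← R2 − 3/5·R4.
R3 ← R3 − 32/25·R4.
R5 ← R5 − 3/50·R4.
R6 ← R6 − 86/25·R4.
R5 ← R5 / (-29/43).
R1 ← R1 + 2/43·R5.
R2 ← R2 + 53/129·R5.
R3 ← R3 − 55/43·R5.
R4 ← R4 + 55/129·R5.
R6 reduces to 0 = 0, so the extra equation is consistent.
Reading off the reduced rows gives a = -6, b = -2, c = -2, d = 1, e = -2.

a = -6, b = -2, c = -2, d = 1, e = -2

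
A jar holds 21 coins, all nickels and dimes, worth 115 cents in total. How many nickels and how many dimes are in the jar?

Let n = nickels, d = dimes.
  n + d = 21
  5n + 10d = 115
From equation 1: n = 21 − d.
Substitute into equation 2 and solve: d = 2.
Then n = 19.

nickels: 19, dimes: 2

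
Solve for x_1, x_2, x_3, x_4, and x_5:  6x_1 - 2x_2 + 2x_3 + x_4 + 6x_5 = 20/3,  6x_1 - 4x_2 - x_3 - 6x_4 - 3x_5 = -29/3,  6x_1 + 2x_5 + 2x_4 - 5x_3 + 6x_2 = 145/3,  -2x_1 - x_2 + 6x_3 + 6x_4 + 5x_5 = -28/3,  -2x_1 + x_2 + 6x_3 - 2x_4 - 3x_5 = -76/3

x_1 = 2, x_2 = 8/3, x_3 = -3, x_4 = 2, x_5 = 2/3

Row-reduce the augmented matrix:
R1 ← R1 / (6).
R2 ← R2 − 6·R1.
R3 ← R3 − 6·R1.
R4 ← R4 + 2·R1.
R5 ← R5 + 2·R1.
R2 ← R2 / (-2).
R1 ← R1 + 1/3·R2.
R3 ← R3 − 8·R2.
R4 ← R4 + 5/3·R2.
R5 ← R5 − 1/3·R2.
R3 ← R3 / (-19).
R1 ← R1 − 5/6·R3.
R2 ← R2 − 3/2·R3.
R4 ← R4 − 55/6·R3.
R5 ← R5 − 37/6·R3.
R4 ← R4 / (-49/57).
R1 ← R1 − 17/114·R4.
R2 ← R2 − 26/19·R4.
R3 ← R3 − 27/19·R4.
R5 ← R5 + 661/57·R4.
R5 ← R5 / (2413/49).
R1 ← R1 + 17/196·R5.
R2 ← R2 + 617/98·R5.
R3 ← R3 + 571/98·R5.
R4 ← R4 − 547/98·R5.
Reading off the reduced rows gives x_1 = 2, x_2 = 8/3, x_3 = -3, x_4 = 2, x_5 = 2/3.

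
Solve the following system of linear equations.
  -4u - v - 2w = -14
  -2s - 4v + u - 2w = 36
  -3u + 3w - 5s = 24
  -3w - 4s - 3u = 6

u = 4, v = -6, w = 2, s = -6

Row-reduce the augmented matrix:
R1 ← R1 / (-4).
R2 ← R2 − 1·R1.
R3 ← R3 + 3·R1.
R4 ← R4 + 3·R1.
R2 ← R2 / (-17/4).
R1 ← R1 − 1/4·R2.
R3 ← R3 − 3/4·R2.
R4 ← R4 − 3/4·R2.
R3 ← R3 / (69/17).
R1 ← R1 − 6/17·R3.
R2 ← R2 − 10/17·R3.
R4 ← R4 + 33/17·R3.
R4 ← R4 / (-159/23).
R1 ← R1 − 8/23·R4.
R2 ← R2 − 86/69·R4.
R3 ← R3 + 91/69·R4.
Reading off the reduced rows gives u = 4, v = -6, w = 2, s = -6.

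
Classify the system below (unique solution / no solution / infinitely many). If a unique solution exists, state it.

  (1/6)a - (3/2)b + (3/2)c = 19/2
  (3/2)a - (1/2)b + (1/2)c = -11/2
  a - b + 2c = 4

a = -6, b = -4, c = 3

Row-reduce the augmented matrix:
R1 ← R1 / (1/6).
R2 ← R2 − 3/2·R1.
R3 ← R3 − 1·R1.
R2 ← R2 / (13).
R1 ← R1 + 9·R2.
R3 ← R3 − 8·R2.
R2 ← R2 + 1·R3.
Reading off the reduced rows gives a = -6, b = -4, c = 3.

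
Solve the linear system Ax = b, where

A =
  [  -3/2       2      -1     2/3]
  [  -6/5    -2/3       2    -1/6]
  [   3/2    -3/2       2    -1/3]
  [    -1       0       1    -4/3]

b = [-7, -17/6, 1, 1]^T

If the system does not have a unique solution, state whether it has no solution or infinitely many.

Row-reduce the augmented matrix:
R1 ← R1 / (-3/2).
R2 ← R2 + 6/5·R1.
R3 ← R3 − 3/2·R1.
R4 ← R4 + 1·R1.
R2 ← R2 / (-34/15).
R1 ← R1 + 4/3·R2.
R3 ← R3 − 1/2·R2.
R4 ← R4 + 4/3·R2.
R3 ← R3 / (55/34).
R1 ← R1 + 50/51·R3.
R2 ← R2 + 21/17·R3.
R4 ← R4 − 1/51·R3.
R4 ← R4 / (-301/220).
R1 ← R1 − 5/66·R4.
R2 ← R2 − 49/110·R4.
R3 ← R3 − 73/660·R4.
Reading off the reduced rows gives x_1 = 0, x_2 = -4, x_3 = -3, x_4 = -3.

x_1 = 0, x_2 = -4, x_3 = -3, x_4 = -3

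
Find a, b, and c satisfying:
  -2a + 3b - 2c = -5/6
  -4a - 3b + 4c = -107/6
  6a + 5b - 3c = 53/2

a = 3, b = 3/2, c = -1/3

Row-reduce the augmented matrix:
R1 ← R1 / (-2).
R2 ← R2 + 4·R1.
R3 ← R3 − 6·R1.
R2 ← R2 / (-9).
R1 ← R1 + 3/2·R2.
R3 ← R3 − 14·R2.
R3 ← R3 / (31/9).
R1 ← R1 + 1/3·R3.
R2 ← R2 + 8/9·R3.
Reading off the reduced rows gives a = 3, b = 3/2, c = -1/3.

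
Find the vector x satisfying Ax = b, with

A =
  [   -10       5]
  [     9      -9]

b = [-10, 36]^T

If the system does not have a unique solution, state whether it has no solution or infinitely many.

x_1 = -2, x_2 = -6

Row-reduce the augmented matrix:
R1 ← R1 / (-10).
R2 ← R2 − 9·R1.
R2 ← R2 / (-9/2).
R1 ← R1 + 1/2·R2.
Reading off the reduced rows gives x_1 = -2, x_2 = -6.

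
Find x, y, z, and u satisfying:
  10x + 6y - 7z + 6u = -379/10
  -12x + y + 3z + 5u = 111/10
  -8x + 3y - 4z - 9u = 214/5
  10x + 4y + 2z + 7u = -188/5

x = -2, y = 3/5, z = 1/2, u = -3

Row-reduce the augmented matrix:
R1 ← R1 / (10).
R2 ← R2 + 12·R1.
R3 ← R3 + 8·R1.
R4 ← R4 − 10·R1.
R2 ← R2 / (41/5).
R1 ← R1 − 3/5·R2.
R3 ← R3 − 39/5·R2.
R4 ← R4 + 2·R2.
R3 ← R3 / (-183/41).
R1 ← R1 + 25/82·R3.
R2 ← R2 + 27/41·R3.
R4 ← R4 − 315/41·R3.
R4 ← R4 / (-1417/61).
R1 ← R1 − 48/61·R4.
R2 ← R2 − 233/61·R4.
R3 ← R3 − 216/61·R4.
Reading off the reduced rows gives x = -2, y = 3/5, z = 1/2, u = -3.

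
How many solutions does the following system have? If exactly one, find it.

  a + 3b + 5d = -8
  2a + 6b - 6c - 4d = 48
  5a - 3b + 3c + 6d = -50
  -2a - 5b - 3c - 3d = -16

Row-reduce the augmented matrix:
R2 ← R2 − 2·R1.
R3 ← R3 − 5·R1.
R4 ← R4 + 2·R1.
Swap R2 and R3.
R2 ← R2 / (-18).
R1 ← R1 − 3·R2.
R4 ← R4 − 1·R2.
R3 ← R3 / (-6).
R1 ← R1 − 1/2·R3.
R2 ← R2 + 1/6·R3.
R4 ← R4 + 17/6·R3.
R4 ← R4 / (113/9).
R1 ← R1 − 2/3·R4.
R2 ← R2 − 13/9·R4.
R3 ← R3 − 7/3·R4.
Reading off the reduced rows gives a = -1, b = 6, c = 1, d = -5.

a = -1, b = 6, c = 1, d = -5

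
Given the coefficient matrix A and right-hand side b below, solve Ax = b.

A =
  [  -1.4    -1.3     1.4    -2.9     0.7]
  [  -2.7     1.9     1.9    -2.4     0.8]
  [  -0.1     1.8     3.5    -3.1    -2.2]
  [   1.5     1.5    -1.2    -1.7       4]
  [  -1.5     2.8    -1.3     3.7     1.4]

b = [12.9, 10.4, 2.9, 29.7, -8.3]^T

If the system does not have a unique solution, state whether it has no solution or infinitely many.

x_1 = 2, x_2 = 0, x_3 = 2, x_4 = -3, x_5 = 6

Row-reduce the augmented matrix:
R1 ← R1 / (-7/5).
R2 ← R2 + 27/10·R1.
R3 ← R3 + 1/10·R1.
R4 ← R4 − 3/2·R1.
R5 ← R5 + 3/2·R1.
R2 ← R2 / (617/140).
R1 ← R1 − 13/14·R2.
R3 ← R3 − 53/28·R2.
R4 ← R4 − 3/28·R2.
R5 ← R5 − 587/140·R2.
R3 ← R3 / (11549/3085).
R1 ← R1 + 513/617·R3.
R2 ← R2 + 112/617·R3.
R4 ← R4 − 1971/6170·R3.
R5 ← R5 + 1258/617·R3.
R4 ← R4 / (-261059/57745).
R1 ← R1 − 5216/11549·R4.
R2 ← R2 − 5979/11549·R4.
R3 ← R3 + 13155/11549·R4.
R5 ← R5 − 83563/57745·R4.
R5 ← R5 / (8647351/5221180).
R1 ← R1 + 176653/522118·R5.
R2 ← R2 − 357869/1044236·R5.
R3 ← R3 + 1860175/1044236·R5.
R4 ← R4 + 1139935/1044236·R5.
Reading off the reduced rows gives x_1 = 2, x_2 = 0, x_3 = 2, x_4 = -3, x_5 = 6.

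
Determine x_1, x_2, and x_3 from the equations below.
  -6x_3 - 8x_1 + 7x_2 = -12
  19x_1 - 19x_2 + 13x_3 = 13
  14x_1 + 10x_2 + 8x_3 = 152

x_1 = 6, x_2 = 6, x_3 = 1

Row-reduce the augmented matrix:
R1 ← R1 / (-8).
R2 ← R2 − 19·R1.
R3 ← R3 − 14·R1.
R2 ← R2 / (-19/8).
R1 ← R1 + 7/8·R2.
R3 ← R3 − 89/4·R2.
R3 ← R3 / (-270/19).
R1 ← R1 − 23/19·R3.
R2 ← R2 − 10/19·R3.
Reading off the reduced rows gives x_1 = 6, x_2 = 6, x_3 = 1.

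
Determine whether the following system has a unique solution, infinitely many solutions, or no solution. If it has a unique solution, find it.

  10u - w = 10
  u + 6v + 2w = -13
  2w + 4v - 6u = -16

Row-reduce:
R1 ← R1 / (10).
R2 ← R2 − 1·R1.
R3 ← R3 + 6·R1.
R2 ← R2 / (6).
R3 ← R3 − 4·R2.
Row 3 reduces to 0 = -2/3, a contradiction. The system is inconsistent.

no solution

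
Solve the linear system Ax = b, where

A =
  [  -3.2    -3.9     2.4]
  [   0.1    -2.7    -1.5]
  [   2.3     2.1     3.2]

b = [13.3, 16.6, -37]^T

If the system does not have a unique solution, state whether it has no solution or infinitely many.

Row-reduce the augmented matrix:
R1 ← R1 / (-16/5).
R2 ← R2 − 1/10·R1.
R3 ← R3 − 23/10·R1.
R2 ← R2 / (-903/320).
R1 ← R1 − 39/32·R2.
R3 ← R3 + 45/64·R2.
R3 ← R3 / (15893/3010).
R1 ← R1 + 411/301·R3.
R2 ← R2 − 152/301·R3.
Reading off the reduced rows gives x_1 = -5, x_2 = -3, x_3 = -6.

x_1 = -5, x_2 = -3, x_3 = -6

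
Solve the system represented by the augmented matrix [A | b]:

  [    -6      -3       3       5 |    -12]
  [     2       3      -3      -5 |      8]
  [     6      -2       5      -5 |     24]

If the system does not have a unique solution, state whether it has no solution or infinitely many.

infinitely many solutions

Row-reduce:
R1 ← R1 / (-6).
R2 ← R2 − 2·R1.
R3 ← R3 − 6·R1.
R2 ← R2 / (2).
R1 ← R1 − 1/2·R2.
R3 ← R3 + 5·R2.
R3 ← R3 / (3).
R2 ← R2 + 1·R3.
Rank is 3 with 4 unknowns, leaving x_4 free.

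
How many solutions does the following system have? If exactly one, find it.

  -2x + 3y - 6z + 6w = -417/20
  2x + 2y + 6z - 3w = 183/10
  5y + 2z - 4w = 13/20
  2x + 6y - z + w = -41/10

x = 3/2, y = -3/4, z = 3, w = 2/5

Row-reduce the augmented matrix:
R1 ← R1 / (-2).
R2 ← R2 − 2·R1.
R4 ← R4 − 2·R1.
R2 ← R2 / (5).
R1 ← R1 + 3/2·R2.
R3 ← R3 − 5·R2.
R4 ← R4 − 9·R2.
R3 ← R3 / (2).
R1 ← R1 − 3·R3.
R4 ← R4 + 7·R3.
R4 ← R4 / (-229/10).
R1 ← R1 − 42/5·R4.
R2 ← R2 − 3/5·R4.
R3 ← R3 + 7/2·R4.
Reading off the reduced rows gives x = 3/2, y = -3/4, z = 3, w = 2/5.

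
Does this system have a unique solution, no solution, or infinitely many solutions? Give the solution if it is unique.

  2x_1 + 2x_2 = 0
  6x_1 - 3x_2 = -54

Row-reduce the augmented matrix:
R1 ← R1 / (2).
R2 ← R2 − 6·R1.
R2 ← R2 / (-9).
R1 ← R1 − 1·R2.
Reading off the reduced rows gives x_1 = -6, x_2 = 6.

x_1 = -6, x_2 = 6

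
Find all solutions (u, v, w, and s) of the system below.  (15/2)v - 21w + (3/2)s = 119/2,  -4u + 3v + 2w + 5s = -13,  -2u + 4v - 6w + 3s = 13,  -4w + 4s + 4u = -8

Row-reduce:
Swap R1 and R2.
R1 ← R1 / (-4).
R3 ← R3 + 2·R1.
R4 ← R4 − 4·R1.
R2 ← R2 / (15/2).
R1 ← R1 + 3/4·R2.
R3 ← R3 − 5/2·R2.
R4 ← R4 − 3·R2.
Swap R3 and R4.
R3 ← R3 / (32/5).
R1 ← R1 + 13/5·R3.
R2 ← R2 + 14/5·R3.
Row 4 reduces to 0 = -1/3, a contradiction. The system is inconsistent.

no solution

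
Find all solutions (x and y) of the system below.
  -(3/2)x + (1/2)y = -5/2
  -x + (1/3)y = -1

Row-reduce:
R1 ← R1 / (-3/2).
R2 ← R2 + 1·R1.
Row 2 reduces to 0 = 2/3, a contradiction. The system is inconsistent.

no solution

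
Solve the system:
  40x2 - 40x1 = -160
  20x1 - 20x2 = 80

infinitely many solutions

Row-reduce:
R1 ← R1 / (-40).
R2 ← R2 − 20·R1.
Rank is 1 with 2 unknowns, leaving x2 free.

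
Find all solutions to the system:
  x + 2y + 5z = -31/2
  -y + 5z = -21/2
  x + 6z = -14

x = 1, y = -2, z = -5/2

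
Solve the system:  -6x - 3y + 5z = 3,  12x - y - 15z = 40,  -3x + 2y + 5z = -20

Row-reduce:
R1 ← R1 / (-6).
R2 ← R2 − 12·R1.
R3 ← R3 + 3·R1.
R2 ← R2 / (-7).
R1 ← R1 − 1/2·R2.
R3 ← R3 − 7/2·R2.
Row 3 reduces to 0 = 3/2, a contradiction. The system is inconsistent.

no solution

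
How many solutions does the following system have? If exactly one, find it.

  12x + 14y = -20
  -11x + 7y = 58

x = -4, y = 2

Row-reduce the augmented matrix:
R1 ← R1 / (12).
R2 ← R2 + 11·R1.
R2 ← R2 / (119/6).
R1 ← R1 − 7/6·R2.
Reading off the reduced rows gives x = -4, y = 2.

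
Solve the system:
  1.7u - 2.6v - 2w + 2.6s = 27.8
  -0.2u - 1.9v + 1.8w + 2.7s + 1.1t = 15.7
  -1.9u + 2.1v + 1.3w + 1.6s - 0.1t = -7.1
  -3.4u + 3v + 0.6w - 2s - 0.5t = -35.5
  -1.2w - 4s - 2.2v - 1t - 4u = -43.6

u = 6, v = -1, w = -1, s = 5, t = 3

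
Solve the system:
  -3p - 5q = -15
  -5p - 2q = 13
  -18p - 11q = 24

p = -5, q = 6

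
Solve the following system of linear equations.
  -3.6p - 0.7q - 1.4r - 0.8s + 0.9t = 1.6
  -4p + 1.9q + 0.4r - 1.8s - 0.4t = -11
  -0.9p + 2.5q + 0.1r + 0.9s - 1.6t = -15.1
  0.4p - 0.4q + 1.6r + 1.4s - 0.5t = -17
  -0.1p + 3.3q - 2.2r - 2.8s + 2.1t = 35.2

Row-reduce the augmented matrix:
R1 ← R1 / (-18/5).
R2 ← R2 + 4·R1.
R3 ← R3 + 9/10·R1.
R4 ← R4 − 2/5·R1.
R5 ← R5 + 1/10·R1.
R2 ← R2 / (241/90).
R1 ← R1 − 7/36·R2.
R3 ← R3 − 107/40·R2.
R4 ← R4 + 43/90·R2.
R5 ← R5 − 239/72·R2.
R3 ← R3 / (-7247/4820).
R1 ← R1 − 119/482·R3.
R2 ← R2 − 176/241·R3.
R4 ← R4 − 2161/1205·R3.
R5 ← R5 + 22101/4820·R3.
R4 ← R4 / (128497/36235).
R1 ← R1 − 4482/7247·R4.
R2 ← R2 − 4610/7247·R4.
R3 ← R3 + 9689/7247·R4.
R5 ← R5 + 281861/36235·R4.
R5 ← R5 / (6604563/2569940).
R1 ← R1 + 4197/256994·R5.
R2 ← R2 + 67095/128497·R5.
R3 ← R3 + 19675/128497·R5.
R4 ← R4 + 83953/256994·R5.
Reading off the reduced rows gives p = 4, q = 0, r = -6, s = -5, t = 4.

p = 4, q = 0, r = -6, s = -5, t = 4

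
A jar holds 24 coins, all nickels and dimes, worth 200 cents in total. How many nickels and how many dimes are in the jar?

nickels: 8, dimes: 16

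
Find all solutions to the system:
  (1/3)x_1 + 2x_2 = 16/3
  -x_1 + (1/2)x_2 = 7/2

x_1 = -2, x_2 = 3

From equation 2: x_1 = -7/2 + 1/2·x_2.
Substitute into equation 1 and solve: x_2 = 3.
Then x_1 = -2.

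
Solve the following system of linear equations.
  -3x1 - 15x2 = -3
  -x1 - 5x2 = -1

infinitely many solutions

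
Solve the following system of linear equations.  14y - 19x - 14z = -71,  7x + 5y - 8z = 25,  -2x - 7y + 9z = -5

x = 3, y = -4, z = -3

Row-reduce the augmented matrix:
R1 ← R1 / (-19).
R2 ← R2 − 7·R1.
R3 ← R3 + 2·R1.
R2 ← R2 / (193/19).
R1 ← R1 + 14/19·R2.
R3 ← R3 + 161/19·R2.
R3 ← R3 / (-97/193).
R1 ← R1 + 42/193·R3.
R2 ← R2 + 250/193·R3.
Reading off the reduced rows gives x = 3, y = -4, z = -3.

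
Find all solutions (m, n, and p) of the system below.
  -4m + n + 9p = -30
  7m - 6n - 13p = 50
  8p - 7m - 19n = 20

Row-reduce the augmented matrix:
R1 ← R1 / (-4).
R2 ← R2 − 7·R1.
R3 ← R3 + 7·R1.
R2 ← R2 / (-17/4).
R1 ← R1 + 1/4·R2.
R3 ← R3 + 83/4·R2.
R3 ← R3 / (-360/17).
R1 ← R1 + 41/17·R3.
R2 ← R2 + 11/17·R3.
Reading off the reduced rows gives m = -2, n = -2, p = -4.

m = -2, n = -2, p = -4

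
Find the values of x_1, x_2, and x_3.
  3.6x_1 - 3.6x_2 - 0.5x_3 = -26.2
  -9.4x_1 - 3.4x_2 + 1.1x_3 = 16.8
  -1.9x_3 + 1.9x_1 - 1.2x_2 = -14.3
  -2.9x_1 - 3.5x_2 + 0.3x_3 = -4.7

x_1 = -3, x_2 = 4, x_3 = 2

Row-reduce the augmented matrix:
R1 ← R1 / (18/5).
R2 ← R2 + 47/5·R1.
R3 ← R3 − 19/10·R1.
R4 ← R4 + 29/10·R1.
R2 ← R2 / (-64/5).
R1 ← R1 + 1·R2.
R3 ← R3 − 7/10·R2.
R4 ← R4 + 32/5·R2.
R3 ← R3 / (-7591/4608).
R1 ← R1 + 283/2304·R3.
R2 ← R2 − 37/2304·R3.
R4 reduces to 0 = 0, so the extra equation is consistent.
Reading off the reduced rows gives x_1 = -3, x_2 = 4, x_3 = 2.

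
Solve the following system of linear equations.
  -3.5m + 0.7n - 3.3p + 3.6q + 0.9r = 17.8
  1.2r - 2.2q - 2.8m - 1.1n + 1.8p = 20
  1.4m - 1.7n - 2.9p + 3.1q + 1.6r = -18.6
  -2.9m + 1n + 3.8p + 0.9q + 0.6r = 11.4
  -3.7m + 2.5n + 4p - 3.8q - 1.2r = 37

Row-reduce the augmented matrix:
R1 ← R1 / (-7/2).
R2 ← R2 + 14/5·R1.
R3 ← R3 − 7/5·R1.
R4 ← R4 + 29/10·R1.
R5 ← R5 + 37/10·R1.
R2 ← R2 / (-83/50).
R1 ← R1 + 1/5·R2.
R3 ← R3 + 71/50·R2.
R4 ← R4 − 21/50·R2.
R5 ← R5 − 44/25·R2.
R3 ← R3 / (-1331/166).
R1 ← R1 − 237/581·R3.
R2 ← R2 + 222/83·R3.
R4 ← R4 − 44491/5810·R3.
R5 ← R5 − 70859/5810·R3.
R4 ← R4 / (238421/46585).
R1 ← R1 − 331/9317·R4.
R2 ← R2 − 128/1331·R4.
R3 ← R3 + 1475/1331·R4.
R5 ← R5 − 48801/93170·R4.
R5 ← R5 / (13477237/23842100).
R1 ← R1 + 587117/2384210·R5.
R2 ← R2 + 993452/1192105·R5.
R3 ← R3 − 290673/2384210·R5.
R4 ← R4 − 678037/2384210·R5.
Reading off the reduced rows gives m = -6, n = 4, p = -2, q = -4, r = 2.

m = -6, n = 4, p = -2, q = -4, r = 2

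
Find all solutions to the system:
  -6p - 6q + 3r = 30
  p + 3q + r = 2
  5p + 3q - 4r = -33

no solution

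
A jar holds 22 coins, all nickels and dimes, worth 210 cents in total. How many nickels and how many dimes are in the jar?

Let n = nickels, d = dimes.
  d + n = 22
  5n + 10d = 210
Row-reduce the augmented matrix:
R2 ← R2 − 5·R1.
R2 ← R2 / (5).
R1 ← R1 − 1·R2.
Reading off the reduced rows gives n = 2, d = 20.

nickels: 2, dimes: 20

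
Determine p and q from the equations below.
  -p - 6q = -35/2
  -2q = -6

p = -1/2, q = 3

Row-reduce the augmented matrix:
R1 ← R1 / (-1).
R2 ← R2 / (-2).
R1 ← R1 − 6·R2.
Reading off the reduced rows gives p = -1/2, q = 3.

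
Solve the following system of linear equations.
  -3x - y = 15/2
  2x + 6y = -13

x = -2, y = -3/2

Row-reduce the augmented matrix:
R1 ← R1 / (-3).
R2 ← R2 − 2·R1.
R2 ← R2 / (16/3).
R1 ← R1 − 1/3·R2.
Reading off the reduced rows gives x = -2, y = -3/2.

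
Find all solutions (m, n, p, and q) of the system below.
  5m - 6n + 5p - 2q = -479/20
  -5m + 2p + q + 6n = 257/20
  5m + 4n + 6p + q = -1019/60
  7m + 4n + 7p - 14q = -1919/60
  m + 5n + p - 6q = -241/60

m = -9/4, n = 2/3, p = -3/2, q = 3/5

Row-reduce the augmented matrix:
R1 ← R1 / (5).
R2 ← R2 + 5·R1.
R3 ← R3 − 5·R1.
R4 ← R4 − 7·R1.
R5 ← R5 − 1·R1.
Swap R2 and R3.
R2 ← R2 / (10).
R1 ← R1 + 6/5·R2.
R4 ← R4 − 62/5·R2.
R5 ← R5 − 31/5·R2.
R3 ← R3 / (7).
R1 ← R1 − 28/25·R3.
R2 ← R2 − 1/10·R3.
R4 ← R4 + 31/25·R3.
R5 ← R5 + 31/50·R3.
R4 ← R4 / (-2642/175).
R1 ← R1 − 3/25·R4.
R2 ← R2 − 11/35·R4.
R3 ← R3 + 1/7·R4.
R5 ← R5 + 1321/175·R4.
R5 reduces to 0 = 0, so the extra equation is consistent.
Reading off the reduced rows gives m = -9/4, n = 2/3, p = -3/2, q = 3/5.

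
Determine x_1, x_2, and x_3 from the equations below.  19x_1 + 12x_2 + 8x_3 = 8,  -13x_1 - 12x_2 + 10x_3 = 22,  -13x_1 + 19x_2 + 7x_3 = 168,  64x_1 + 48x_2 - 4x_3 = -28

x_1 = -4, x_2 = 5, x_3 = 3

Row-reduce the augmented matrix:
R1 ← R1 / (19).
R2 ← R2 + 13·R1.
R3 ← R3 + 13·R1.
R4 ← R4 − 64·R1.
R2 ← R2 / (-72/19).
R1 ← R1 − 12/19·R2.
R3 ← R3 − 517/19·R2.
R4 ← R4 − 144/19·R2.
R3 ← R3 / (1483/12).
R1 ← R1 − 3·R3.
R2 ← R2 + 49/12·R3.
R4 reduces to 0 = 0, so the extra equation is consistent.
Reading off the reduced rows gives x_1 = -4, x_2 = 5, x_3 = 3.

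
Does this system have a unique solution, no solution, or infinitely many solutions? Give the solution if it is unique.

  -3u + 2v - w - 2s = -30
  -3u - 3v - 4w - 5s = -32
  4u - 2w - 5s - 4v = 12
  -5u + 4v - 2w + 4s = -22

Row-reduce the augmented matrix:
R1 ← R1 / (-3).
R2 ← R2 + 3·R1.
R3 ← R3 − 4·R1.
R4 ← R4 + 5·R1.
R2 ← R2 / (-5).
R1 ← R1 + 2/3·R2.
R3 ← R3 + 4/3·R2.
R4 ← R4 − 2/3·R2.
R3 ← R3 / (-38/15).
R1 ← R1 − 11/15·R3.
R2 ← R2 − 3/5·R3.
R4 ← R4 + 11/15·R3.
R4 ← R4 / (339/38).
R1 ← R1 + 35/38·R4.
R2 ← R2 + 39/38·R4.
R3 ← R3 − 103/38·R4.
Reading off the reduced rows gives u = 6, v = -2, w = 0, s = 4.

u = 6, v = -2, w = 0, s = 4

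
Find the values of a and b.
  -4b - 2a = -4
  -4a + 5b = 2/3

a = 2/3, b = 2/3

Row-reduce the augmented matrix:
R1 ← R1 / (-2).
R2 ← R2 + 4·R1.
R2 ← R2 / (13).
R1 ← R1 − 2·R2.
Reading off the reduced rows gives a = 2/3, b = 2/3.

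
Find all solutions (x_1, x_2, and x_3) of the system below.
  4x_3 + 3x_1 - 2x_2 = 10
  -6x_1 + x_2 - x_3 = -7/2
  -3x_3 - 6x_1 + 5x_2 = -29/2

x_1 = 0, x_2 = -2, x_3 = 3/2

Row-reduce the augmented matrix:
R1 ← R1 / (3).
R2 ← R2 + 6·R1.
R3 ← R3 + 6·R1.
R2 ← R2 / (-3).
R1 ← R1 + 2/3·R2.
R3 ← R3 − 1·R2.
R3 ← R3 / (22/3).
R1 ← R1 + 2/9·R3.
R2 ← R2 + 7/3·R3.
Reading off the reduced rows gives x_1 = 0, x_2 = -2, x_3 = 3/2.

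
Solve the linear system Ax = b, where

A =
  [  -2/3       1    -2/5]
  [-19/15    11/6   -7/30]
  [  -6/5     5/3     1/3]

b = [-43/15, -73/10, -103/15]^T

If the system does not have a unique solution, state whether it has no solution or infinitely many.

no solution

Row-reduce:
R1 ← R1 / (-2/3).
R2 ← R2 + 19/15·R1.
R3 ← R3 + 6/5·R1.
R2 ← R2 / (-1/15).
R1 ← R1 + 3/2·R2.
R3 ← R3 + 2/15·R2.
Row 3 reduces to 0 = 2, a contradiction. The system is inconsistent.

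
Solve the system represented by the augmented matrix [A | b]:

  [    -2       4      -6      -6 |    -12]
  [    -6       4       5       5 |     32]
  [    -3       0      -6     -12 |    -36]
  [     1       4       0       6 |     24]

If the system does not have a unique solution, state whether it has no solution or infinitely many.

infinitely many solutions

Row-reduce:
R1 ← R1 / (-2).
R2 ← R2 + 6·R1.
R3 ← R3 + 3·R1.
R4 ← R4 − 1·R1.
R2 ← R2 / (-8).
R1 ← R1 + 2·R2.
R3 ← R3 + 6·R2.
R4 ← R4 − 6·R2.
R3 ← R3 / (-57/4).
R1 ← R1 + 11/4·R3.
R2 ← R2 + 23/8·R3.
R4 ← R4 − 57/4·R3.
Rank is 3 with 4 unknowns, leaving x_4 free.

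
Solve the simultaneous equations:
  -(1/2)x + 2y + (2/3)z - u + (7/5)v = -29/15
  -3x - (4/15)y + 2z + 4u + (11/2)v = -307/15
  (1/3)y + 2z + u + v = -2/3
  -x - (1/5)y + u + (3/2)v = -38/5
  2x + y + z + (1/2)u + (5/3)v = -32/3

no solution

Row-reduce:
R1 ← R1 / (-1/2).
R2 ← R2 + 3·R1.
R4 ← R4 + 1·R1.
R5 ← R5 − 2·R1.
R2 ← R2 / (-184/15).
R1 ← R1 + 4·R2.
R3 ← R3 − 1/3·R2.
R4 ← R4 + 21/5·R2.
R5 ← R5 − 9·R2.
R3 ← R3 / (179/92).
R1 ← R1 + 47/69·R3.
R2 ← R2 − 15/92·R3.
R4 ← R4 + 179/276·R3.
R5 ← R5 − 607/276·R3.
Swap R4 and R5.
R4 ← R4 / (859/358).
R1 ← R1 + 146/179·R4.
R2 ← R2 + 165/179·R4.
R3 ← R3 − 117/179·R4.
Row 5 reduces to 0 = -1, a contradiction. The system is inconsistent.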